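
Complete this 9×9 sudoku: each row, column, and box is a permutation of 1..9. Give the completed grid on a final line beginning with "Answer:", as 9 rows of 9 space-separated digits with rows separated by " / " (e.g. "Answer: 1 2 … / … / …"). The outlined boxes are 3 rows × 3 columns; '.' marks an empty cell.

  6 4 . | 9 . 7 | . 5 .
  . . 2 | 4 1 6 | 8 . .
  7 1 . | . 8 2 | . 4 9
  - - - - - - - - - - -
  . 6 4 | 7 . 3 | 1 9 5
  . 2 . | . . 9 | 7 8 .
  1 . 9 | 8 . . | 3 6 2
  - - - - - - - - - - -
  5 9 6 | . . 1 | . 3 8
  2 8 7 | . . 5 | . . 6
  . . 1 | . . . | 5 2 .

Step 1. [r9c5∈{3,4,6,7,9}] in row 9, 9 fits only at r9c5. So r9c5=9.
Step 2. [r1c5∈{3}] only 3 remains possible at r1c5, so r1c5=3.
Step 3. [r8c5∈{4}] r8c5 has the single candidate 4, so r8c5=4.
Step 4. [r3c3∈{3,5}] row 3 places 3 nowhere but r3c3 ⇒ r3c3=3.
Step 5. [r5c3∈{5}] only 5 remains possible at r5c3, so r5c3=5.
Step 6. [r9c4∈{3,6}] 6 has one home in row 9: r9c4 ⇒ r9c4=6.
Step 7. [r9c1∈{3,4}] across col 1, 4 lands solely at r9c1. So r9c1=4.
Step 8. [r9c9∈{7}] r9c9's peers cover all but 7 ⇒ r9c9=7.
Step 9. [r7c4∈{2}] nothing but 2 survives at r7c4 ⇒ r7c4=2.
Step 10. [r3c4∈{5}] r3c4 is down to just 5, so r3c4=5.
Step 11. [r2c8∈{7}] r2c8's peers cover all but 7. So r2c8=7.
Step 12. [r7c5∈{7}] only 7 remains possible at r7c5 ⇒ r7c5=7.
Step 13. [r4c5∈{2}] r4c5 has the single candidate 2 ⇒ r4c5=2.
Step 14. [r2c9∈{3}] nothing but 3 survives at r2c9 ⇒ r2c9=3.
Step 15. [r3c7∈{6}] only 6 remains possible at r3c7. So r3c7=6.
Step 16. [r8c8∈{1}] r8c8's peers cover all but 1 ⇒ r8c8=1.
Step 17. [r4c1∈{8}] r4c1 is down to just 8, so r4c1=8.
Step 18. [r5c4∈{1}] nothing but 1 survives at r5c4. So r5c4=1.
Step 19. [r7c7∈{4}] r7c7 has the single candidate 4 ⇒ r7c7=4.
Step 20. [r5c1∈{3}] r5c1's peers cover all but 3 ⇒ r5c1=3.
Step 21. [r9c6∈{8}] r9c6 is down to just 8 ⇒ r9c6=8.
Step 22. [r5c5∈{6}] nothing but 6 survives at r5c5 ⇒ r5c5=6.
Step 23. [r6c6∈{4}] nothing but 4 survives at r6c6. So r6c6=4.
Step 24. [r9c2∈{3}] r9c2 has the single candidate 3, so r9c2=3.
Step 25. [r2c2∈{5}] r2c2's peers cover all but 5. So r2c2=5.
Step 26. [r2c1∈{9}] r2c1 is down to just 9. So r2c1=9.
Step 27. [r6c5∈{5}] only 5 remains possible at r6c5 ⇒ r6c5=5.
Step 28. [r6c2∈{7}] r6c2 is down to just 7, so r6c2=7.
Step 29. [r1c7∈{2}] only 2 remains possible at r1c7, so r1c7=2.
Step 30. [r1c9∈{1}] only 1 remains possible at r1c9. So r1c9=1.
Step 31. [r8c7∈{9}] only 9 remains possible at r8c7. So r8c7=9.
Step 32. [r1c3∈{8}] r1c3's peers cover all but 8. So r1c3=8.
Step 33. [r8c4∈{3}] only 3 remains possible at r8c4, so r8c4=3.
Step 34. [r5c9∈{4}] only 4 remains possible at r5c9, so r5c9=4.

Answer: 6 4 8 9 3 7 2 5 1 / 9 5 2 4 1 6 8 7 3 / 7 1 3 5 8 2 6 4 9 / 8 6 4 7 2 3 1 9 5 / 3 2 5 1 6 9 7 8 4 / 1 7 9 8 5 4 3 6 2 / 5 9 6 2 7 1 4 3 8 / 2 8 7 3 4 5 9 1 6 / 4 3 1 6 9 8 5 2 7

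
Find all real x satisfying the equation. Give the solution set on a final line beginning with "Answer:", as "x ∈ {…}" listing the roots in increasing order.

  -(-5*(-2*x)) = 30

Step 1. [-(-5*(-2*x)) = 30] LHS negated; negate both sides. So neg: -5*(-2*x) = -30.
Step 2. [-5*(-2*x) = -30] leading coefficient -5: divide by -5. So div: -2*x = 6.
Step 3. [-2*x = 6] -2·(inner) — divide through by -2. So div: x = -3.

Answer: x ∈ {-3}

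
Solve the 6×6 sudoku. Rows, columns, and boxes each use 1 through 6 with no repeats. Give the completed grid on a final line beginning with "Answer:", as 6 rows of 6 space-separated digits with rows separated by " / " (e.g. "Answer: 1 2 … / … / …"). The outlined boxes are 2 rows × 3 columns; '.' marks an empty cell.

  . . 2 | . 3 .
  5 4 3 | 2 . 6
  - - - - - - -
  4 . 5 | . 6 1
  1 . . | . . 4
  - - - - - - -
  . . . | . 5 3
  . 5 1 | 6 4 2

Step 1. [r3c2∈{2,3}] in row 3, 2 fits only at r3c2. So r3c2=2.
Step 2. [r5c2∈{6}] only 6 remains possible at r5c2, so r5c2=6.
Step 3. [r4c4∈{3,5}] across row 4, 5 lands solely at r4c4. So r4c4=5.
Step 4. [r1c2∈{1}] r1c2 has the single candidate 1, so r1c2=1.
Step 5. [r5c4∈{1}] r5c4 is down to just 1. So r5c4=1.
Step 6. [r1c6∈{5}] r1c6's peers cover all but 5. So r1c6=5.
Step 7. [r5c1∈{2}] r5c1 is down to just 2 ⇒ r5c1=2.
Step 8. [r4c5∈{2}] r4c5's peers cover all but 2, so r4c5=2.
Step 9. [r5c3∈{4}] nothing but 4 survives at r5c3. So r5c3=4.
Step 10. [r2c5∈{1}] r2c5 has the single candidate 1, so r2c5=1.
Step 11. [r4c3∈{6}] nothing but 6 survives at r4c3, so r4c3=6.
Step 12. [r6c1∈{3}] r6c1 is down to just 3 ⇒ r6c1=3.
Step 13. [r1c1∈{6}] nothing but 6 survives at r1c1, so r1c1=6.
Step 14. [r3c4∈{3}] r3c4 has the single candidate 3, so r3c4=3.
Step 15. [r1c4∈{4}] r1c4 is down to just 4, so r1c4=4.
Step 16. [r4c2∈{3}] r4c2 has the single candidate 3, so r4c2=3.

Answer: 6 1 2 4 3 5 / 5 4 3 2 1 6 / 4 2 5 3 6 1 / 1 3 6 5 2 4 / 2 6 4 1 5 3 / 3 5 1 6 4 2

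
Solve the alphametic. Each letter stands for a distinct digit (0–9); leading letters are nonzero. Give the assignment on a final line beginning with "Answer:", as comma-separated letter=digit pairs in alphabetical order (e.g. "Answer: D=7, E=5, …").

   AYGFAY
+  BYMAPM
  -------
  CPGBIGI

Step 1. [col 1: Y + M ≡ I (mod 10)] several values work for Y in column 1 (Y + M ≡ I (mod 10), carry-in 0); try Y=6, so Y=6.
Step 2. [C] the sum has 7 digits but both addends have 6; that extra leading digit C is the final carry, namely 1 ⇒ C=1.
Step 3. [col 1: Y + M ≡ I (mod 10)] M=3 is one option consistent with column 1 (Y + M ≡ I (mod 10), carry-in 0) — take it. So M=3.
Step 4. [col 1: Y + M ≡ I (mod 10)] in column 1 we have Y+M≡I with carry-in 0; given Y=6, M=3 and digits 1,3,6 already taken and all letters distinct, that pins I to 9, so I=9.
Step 5. [col 2: A + P ≡ G (mod 10)] column 2 (A + P ≡ G (mod 10), carry-in 0) doesn't pin P yet; pick P=4 and continue. So P=4.
Step 6. [col 2: A + P ≡ G (mod 10)] from column 2 (P=4, carry-in 0, digits 1,3,4,6,9 already taken and all letters distinct): G must equal 2, so G=2.
Step 7. [col 2: A + P ≡ G (mod 10)] column 2 reads A+P+carry(0)=G with P=4, G=2; with digits 1,2,3,4,6,9 already taken and all letters distinct, the only value for A is 8 ⇒ A=8.
Step 8. [col 3: F + A ≡ I (mod 10)] column 3 reads F+A+carry(1)=I with A=8, I=9; with digits 1,2,3,4,6,8,9 already taken and all letters distinct, the only value for F is 0, so F=0.
Step 9. [col 4: G + M ≡ B (mod 10)] in column 4 we have G+M≡B with carry-in 0; given G=2, M=3 and digits 0,1,2,3,4,6,8,9 already taken and all letters distinct, that pins B to 5 ⇒ B=5.

Answer: A=8, B=5, C=1, F=0, G=2, I=9, M=3, P=4, Y=6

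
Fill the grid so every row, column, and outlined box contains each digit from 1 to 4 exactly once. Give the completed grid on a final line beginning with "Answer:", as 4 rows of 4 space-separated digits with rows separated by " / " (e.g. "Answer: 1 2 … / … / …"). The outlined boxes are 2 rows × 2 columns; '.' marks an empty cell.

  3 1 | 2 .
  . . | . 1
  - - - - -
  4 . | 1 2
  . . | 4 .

Step 1. [r2c1∈{2}] r2c1's peers cover all but 2. So r2c1=2.
Step 2. [r4c4∈{3}] only 3 remains possible at r4c4. So r4c4=3.
Step 3. [r4c1∈{1}] r4c1 is down to just 1 ⇒ r4c1=1.
Step 4. [r3c2∈{3}] nothing but 3 survives at r3c2. So r3c2=3.
Step 5. [r2c2∈{4}] only 4 remains possible at r2c2. So r2c2=4.
Step 6. [r1c4∈{4}] r1c4's peers cover all but 4. So r1c4=4.
Step 7. [r2c3∈{3}] nothing but 3 survives at r2c3, so r2c3=3.
Step 8. [r4c2∈{2}] only 2 remains possible at r4c2 ⇒ r4c2=2.

Answer: 3 1 2 4 / 2 4 3 1 / 4 3 1 2 / 1 2 4 3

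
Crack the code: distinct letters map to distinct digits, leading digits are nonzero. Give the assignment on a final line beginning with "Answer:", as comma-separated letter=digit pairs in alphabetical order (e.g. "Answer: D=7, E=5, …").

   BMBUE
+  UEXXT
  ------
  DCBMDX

Step 1. [col 1: E + T ≡ X (mod 10)] no forcing yet in column 1 (carry-in 0); E=5 is free and consistent — try it. So E=5.
Step 2. [D] the sum has 6 digits but both addends have 5; that extra leading digit D is the final carry, namely 1 ⇒ D=1.
Step 3. [col 1: E + T ≡ X (mod 10)] several values work for T in column 1 (E + T ≡ X (mod 10), carry-in 0); try T=9, so T=9.
Step 4. [col 1: E + T ≡ X (mod 10)] in column 1 we have E+T≡X with carry-in 0; given E=5, T=9 and digits 1,5,9 already taken and all letters distinct, that pins X to 4, so X=4.
Step 5. [col 2: U + X ≡ D (mod 10)] from column 2 (X=4, D=1, carry-in 1, digits 1,4,5,9 already taken and all letters distinct): U must equal 6, so U=6.
Step 6. [col 3: B + X ≡ M (mod 10)] M=8 is one option consistent with column 3 (B + X ≡ M (mod 10), carry-in 1) — take it ⇒ M=8.
Step 7. [col 3: B + X ≡ M (mod 10)] from column 3 (X=4, M=8, carry-in 1, digits 1,4,5,6,8,9 already taken and all letters distinct): B must equal 3. So B=3.
Step 8. [col 5: B + U ≡ C (mod 10)] column 5: given B=3, U=6, carry-in 1, and digits 1,3,4,5,6,8,9 already taken and all letters distinct, B+U≡C (mod 10) forces C=0, so C=0.

Answer: B=3, C=0, D=1, E=5, M=8, T=9, U=6, X=4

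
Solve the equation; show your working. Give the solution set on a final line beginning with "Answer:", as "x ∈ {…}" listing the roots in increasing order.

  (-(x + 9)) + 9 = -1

Step 1. [(-(x + 9)) + 9 = -1] 9 comes off first (subtract 9). So sub: -(x + 9) = -10.
Step 2. [-(x + 9) = -10] flip signs both sides ⇒ neg: x + 9 = 10.
Step 3. [x + 9 = 10] the outer +9 inverts by subtracting 9 ⇒ sub: x = 1.

Answer: x ∈ {1}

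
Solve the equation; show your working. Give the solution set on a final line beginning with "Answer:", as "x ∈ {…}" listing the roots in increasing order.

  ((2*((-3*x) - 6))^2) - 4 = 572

Step 1. [((2*((-3*x) - 6))^2) - 4 = 572] -4 is outermost — add 4 both sides. So sub: (2*((-3*x) - 6))^2 = 576.
Step 2. [(2*((-3*x) - 6))^2 = 576] 576 ≥ 0, LHS is (·)² — take ±√. So sqrt: 2*((-3*x) - 6) = 24 or -24.
Step 3. [2*((-3*x) - 6) = 24 or -24] 2·(inner) — divide through by 2, so div: (-3*x) - 6 = 12 or -12.
Step 4. [(-3*x) - 6 = 12 or -12] the outer -6 inverts by adding 6 ⇒ sub: -3*x = 18 or -6.
Step 5. [-3*x = 18 or -6] divide by the outer -3, so div: x = -6 or 2.

Answer: x ∈ {-6, 2}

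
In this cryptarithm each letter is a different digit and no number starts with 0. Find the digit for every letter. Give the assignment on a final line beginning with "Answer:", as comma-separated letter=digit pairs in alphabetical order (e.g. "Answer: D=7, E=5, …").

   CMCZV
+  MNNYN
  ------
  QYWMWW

Step 1. [col 1: V + N ≡ W (mod 10)] V=6 is one option consistent with column 1 (V + N ≡ W (mod 10), carry-in 0) — take it. So V=6.
Step 2. [Q] Q is the leading digit of a 6-digit sum of two 5-digit numbers; the final carry is exactly 1. So Q=1.
Step 3. [col 1: V + N ≡ W (mod 10)] no forcing yet in column 1 (carry-in 0); N=8 is free and consistent — try it, so N=8.
Step 4. [col 1: V + N ≡ W (mod 10)] column 1: given V=6, N=8, carry-in 0, and digits 1,6,8 already taken and all letters distinct, V+N≡W (mod 10) forces W=4, so W=4.
Step 5. [col 2: Z + Y ≡ W (mod 10)] no forcing yet in column 2 (carry-in 1); Z=0 is free and consistent — try it. So Z=0.
Step 6. [col 2: Z + Y ≡ W (mod 10)] from column 2 (Z=0, W=4, carry-in 1, digits 0,1,4,6,8 already taken and all letters distinct): Y must equal 3 ⇒ Y=3.
Step 7. [col 3: C + N ≡ M (mod 10)] several values work for M in column 3 (C + N ≡ M (mod 10), carry-in 0); try M=5 ⇒ M=5.
Step 8. [col 3: C + N ≡ M (mod 10)] column 3: given N=8, M=5, carry-in 0, and digits 0,1,3,4,5,6,8 already taken and all letters distinct, C+N≡M (mod 10) forces C=7 ⇒ C=7.

Answer: C=7, M=5, N=8, Q=1, V=6, W=4, Y=3, Z=0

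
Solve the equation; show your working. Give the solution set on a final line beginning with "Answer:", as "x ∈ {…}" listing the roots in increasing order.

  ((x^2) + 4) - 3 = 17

Step 1. [((x^2) + 4) - 3 = 17] the outer -3 inverts by adding 3. So sub: (x^2) + 4 = 20.
Step 2. [(x^2) + 4 = 20] 4 comes off first (subtract 4). So sub: x^2 = 16.
Step 3. [x^2 = 16] √ both sides: 16 ≥ 0 gives two branches ⇒ sqrt: x = 4 or -4.

Answer: x ∈ {-4, 4}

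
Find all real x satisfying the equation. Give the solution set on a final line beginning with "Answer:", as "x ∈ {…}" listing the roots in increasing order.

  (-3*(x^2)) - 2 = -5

Step 1. [(-3*(x^2)) - 2 = -5] -2 is outermost — add 2 both sides ⇒ sub: -3*(x^2) = -3.
Step 2. [-3*(x^2) = -3] -3 out front; divide by -3 ⇒ div: x^2 = 1.
Step 3. [x^2 = 1] √ both sides: 1 ≥ 0 gives two branches. So sqrt: x = 1 or -1.

Answer: x ∈ {-1, 1}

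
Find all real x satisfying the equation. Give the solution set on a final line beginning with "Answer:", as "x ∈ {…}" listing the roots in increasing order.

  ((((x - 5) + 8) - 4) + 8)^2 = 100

Step 1. [((((x - 5) + 8) - 4) + 8)^2 = 100] 100 ≥ 0, LHS is (·)² — take ±√, so sqrt: (((x - 5) + 8) - 4) + 8 = 10 or -10.
Step 2. [(((x - 5) + 8) - 4) + 8 = 10 or -10] +8 is outermost — subtract 8 both sides. So sub: ((x - 5) + 8) - 4 = 2 or -18.
Step 3. [((x - 5) + 8) - 4 = 2 or -18] 4 comes off first (add 4), so sub: (x - 5) + 8 = 6 or -14.
Step 4. [(x - 5) + 8 = 6 or -14] peel the +8: subtract 8 from each side. So sub: x - 5 = -2 or -22.
Step 5. [x - 5 = -2 or -22] 5 comes off first (add 5), so sub: x = 3 or -17.

Answer: x ∈ {-17, 3}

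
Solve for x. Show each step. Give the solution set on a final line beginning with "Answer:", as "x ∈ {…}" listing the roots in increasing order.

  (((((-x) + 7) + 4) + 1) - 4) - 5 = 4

Step 1. [(((((-x) + 7) + 4) + 1) - 4) - 5 = 4] add 5: x sits inside (… - 5) ⇒ sub: ((((-x) + 7) + 4) + 1) - 4 = 9.
Step 2. [((((-x) + 7) + 4) + 1) - 4 = 9] add 4: x sits inside (… - 4), so sub: (((-x) + 7) + 4) + 1 = 13.
Step 3. [(((-x) + 7) + 4) + 1 = 13] 1 comes off first (subtract 1), so sub: ((-x) + 7) + 4 = 12.
Step 4. [((-x) + 7) + 4 = 12] subtract 4: x sits inside (… + 4), so sub: (-x) + 7 = 8.
Step 5. [(-x) + 7 = 8] +7 is outermost — subtract 7 both sides. So sub: -x = 1.
Step 6. [-x = 1] flip signs both sides, so neg: x = -1.

Answer: x ∈ {-1}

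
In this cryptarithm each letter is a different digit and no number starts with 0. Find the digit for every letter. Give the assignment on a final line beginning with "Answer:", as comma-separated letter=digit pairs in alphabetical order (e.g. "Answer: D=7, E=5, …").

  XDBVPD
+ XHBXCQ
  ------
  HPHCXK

Step 1. [col 1: D + Q ≡ K (mod 10)] column 1 (D + Q ≡ K (mod 10), carry-in 0) doesn't pin Q yet; pick Q=5 and continue ⇒ Q=5.
Step 2. [col 1: D + Q ≡ K (mod 10)] several values work for D in column 1 (D + Q ≡ K (mod 10), carry-in 0); try D=2. So D=2.
Step 3. [col 1: D + Q ≡ K (mod 10)] from column 1 (D=2, Q=5, carry-in 0, digits 2,5 already taken and all letters distinct): K must equal 7, so K=7.
Step 4. [col 2: P + C ≡ X (mod 10)] X=3 is one option consistent with column 2 (P + C ≡ X (mod 10), carry-in 0) — take it ⇒ X=3.
Step 5. [col 2: P + C ≡ X (mod 10)] no forcing yet in column 2 (carry-in 0); P=9 is free and consistent — try it, so P=9.
Step 6. [col 2: P + C ≡ X (mod 10)] column 2 reads P+C+carry(0)=X with P=9, X=3; with digits 2,3,5,7,9 already taken and all letters distinct, the only value for C is 4. So C=4.
Step 7. [col 3: V + X ≡ C (mod 10)] from column 3 (X=3, C=4, carry-in 1, digits 2,3,4,5,7,9 already taken and all letters distinct): V must equal 0, so V=0.
Step 8. [col 4: B + B ≡ H (mod 10)] in column 4 we have B+B≡H with carry-in 0; given nothing yet and digits 0,2,3,4,5,7,9 already taken and all letters distinct, that pins H to 6 ⇒ H=6.
Step 9. [col 4: B + B ≡ H (mod 10)] from column 4 (H=6, carry-in 0, digits 0,2,3,4,5,6,7,9 already taken and all letters distinct): B must equal 8 ⇒ B=8.

Answer: B=8, C=4, D=2, H=6, K=7, P=9, Q=5, V=0, X=3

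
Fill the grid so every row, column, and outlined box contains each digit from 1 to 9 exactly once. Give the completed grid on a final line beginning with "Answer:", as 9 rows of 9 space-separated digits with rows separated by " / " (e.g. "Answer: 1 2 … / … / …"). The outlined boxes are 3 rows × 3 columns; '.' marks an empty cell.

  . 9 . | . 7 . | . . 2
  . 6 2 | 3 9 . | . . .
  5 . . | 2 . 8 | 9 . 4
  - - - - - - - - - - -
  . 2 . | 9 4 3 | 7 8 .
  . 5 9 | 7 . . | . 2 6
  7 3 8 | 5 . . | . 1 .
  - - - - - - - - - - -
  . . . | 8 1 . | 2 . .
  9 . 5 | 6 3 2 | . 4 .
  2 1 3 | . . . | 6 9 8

Step 1. [r1c4∈{1,4}] 1 has one home in col 4: r1c4 ⇒ r1c4=1.
Step 2. [r3c8∈{3,6,7}] across row 3, 3 lands solely at r3c8, so r3c8=3.
Step 3. [r5c1∈{1,4}] r5c1 is the only open cell in box 4 admitting 4 ⇒ r5c1=4.
Step 4. [r2c6∈{4,5}] across row 2, 4 lands solely at r2c6. So r2c6=4.
Step 5. [r1c6∈{5,6}] across box 2, 5 lands solely at r1c6, so r1c6=5.
Step 6. [r2c7∈{1,5,8}] across col 7, 5 lands solely at r2c7 ⇒ r2c7=5.
Step 7. [r2c9∈{1,7}] box 3 places 1 nowhere but r2c9 ⇒ r2c9=1.
Step 8. [r8c9∈{7}] r8c9's peers cover all but 7 ⇒ r8c9=7.
Step 9. [r3c2∈{7}] r3c2 has the single candidate 7 ⇒ r3c2=7.
Step 10. [r7c3∈{4,6,7}] r7c3 is the only open cell in col 3 admitting 7, so r7c3=7.
Step 11. [r4c1∈{1,6}] col 1 places 1 nowhere but r4c1, so r4c1=1.
Step 12. [r1c7∈{8}] r1c7 has the single candidate 8, so r1c7=8.
Step 13. [r7c9∈{3,5}] 3 has one home in row 7: r7c9 ⇒ r7c9=3.
Step 14. [r3c5∈{6}] only 6 remains possible at r3c5, so r3c5=6.
Step 15. [r9c6∈{7}] r9c6 is down to just 7 ⇒ r9c6=7.
Step 16. [r6c7∈{4}] r6c7 is down to just 4. So r6c7=4.
Step 17. [r1c3∈{4}] r1c3 is down to just 4, so r1c3=4.
Step 18. [r5c5∈{8}] nothing but 8 survives at r5c5, so r5c5=8.
Step 19. [r4c9∈{5}] r4c9's peers cover all but 5 ⇒ r4c9=5.
Step 20. [r9c4∈{4}] r9c4 has the single candidate 4 ⇒ r9c4=4.
Step 21. [r7c6∈{9}] only 9 remains possible at r7c6. So r7c6=9.
Step 22. [r8c7∈{1}] only 1 remains possible at r8c7, so r8c7=1.
Step 23. [r5c6∈{1}] r5c6 is down to just 1, so r5c6=1.
Step 24. [r6c9∈{9}] r6c9 has the single candidate 9 ⇒ r6c9=9.
Step 25. [r6c5∈{2}] r6c5's peers cover all but 2. So r6c5=2.
Step 26. [r3c3∈{1}] only 1 remains possible at r3c3. So r3c3=1.
Step 27. [r7c1∈{6}] nothing but 6 survives at r7c1 ⇒ r7c1=6.
Step 28. [r1c8∈{6}] r1c8's peers cover all but 6 ⇒ r1c8=6.
Step 29. [r7c2∈{4}] r7c2 is down to just 4 ⇒ r7c2=4.
Step 30. [r7c8∈{5}] r7c8's peers cover all but 5 ⇒ r7c8=5.
Step 31. [r6c6∈{6}] r6c6 has the single candidate 6 ⇒ r6c6=6.
Step 32. [r5c7∈{3}] r5c7's peers cover all but 3 ⇒ r5c7=3.
Step 33. [r1c1∈{3}] r1c1's peers cover all but 3. So r1c1=3.
Step 34. [r2c8∈{7}] r2c8 has the single candidate 7 ⇒ r2c8=7.
Step 35. [r4c3∈{6}] only 6 remains possible at r4c3. So r4c3=6.
Step 36. [r2c1∈{8}] nothing but 8 survives at r2c1 ⇒ r2c1=8.
Step 37. [r8c2∈{8}] nothing but 8 survives at r8c2. So r8c2=8.
Step 38. [r9c5∈{5}] r9c5 is down to just 5. So r9c5=5.

Answer: 3 9 4 1 7 5 8 6 2 / 8 6 2 3 9 4 5 7 1 / 5 7 1 2 6 8 9 3 4 / 1 2 6 9 4 3 7 8 5 / 4 5 9 7 8 1 3 2 6 / 7 3 8 5 2 6 4 1 9 / 6 4 7 8 1 9 2 5 3 / 9 8 5 6 3 2 1 4 7 / 2 1 3 4 5 7 6 9 8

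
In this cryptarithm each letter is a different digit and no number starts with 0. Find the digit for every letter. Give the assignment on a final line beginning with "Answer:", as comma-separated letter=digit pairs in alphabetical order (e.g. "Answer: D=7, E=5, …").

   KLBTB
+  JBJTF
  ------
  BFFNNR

Step 1. [col 1: B + F ≡ R (mod 10)] several values work for F in column 1 (B + F ≡ R (mod 10), carry-in 0); try F=3, so F=3.
Step 2. [col 1: B + F ≡ R (mod 10)] several values work for B in column 1 (B + F ≡ R (mod 10), carry-in 0); try B=1. So B=1.
Step 3. [col 1: B + F ≡ R (mod 10)] from column 1 (B=1, F=3, carry-in 0, digits 1,3 already taken and all letters distinct): R must equal 4 ⇒ R=4.
Step 4. [col 2: T + T ≡ N (mod 10)] T=9 is one option consistent with column 2 (T + T ≡ N (mod 10), carry-in 0) — take it, so T=9.
Step 5. [col 2: T + T ≡ N (mod 10)] from column 2 (T=9, carry-in 0, digits 1,3,4,9 already taken and all letters distinct): N must equal 8. So N=8.
Step 6. [col 3: B + J ≡ N (mod 10)] from column 3 (B=1, N=8, carry-in 1, digits 1,3,4,8,9 already taken and all letters distinct): J must equal 6. So J=6.
Step 7. [col 4: L + B ≡ F (mod 10)] in column 4 we have L+B≡F with carry-in 0; given B=1, F=3 and digits 1,3,4,6,8,9 already taken and all letters distinct, that pins L to 2. So L=2.
Step 8. [col 5: K + J ≡ F (mod 10)] in column 5 we have K+J≡F with carry-in 0; given J=6, F=3 and digits 1,2,3,4,6,8,9 already taken and all letters distinct, that pins K to 7. So K=7.

Answer: B=1, F=3, J=6, K=7, L=2, N=8, R=4, T=9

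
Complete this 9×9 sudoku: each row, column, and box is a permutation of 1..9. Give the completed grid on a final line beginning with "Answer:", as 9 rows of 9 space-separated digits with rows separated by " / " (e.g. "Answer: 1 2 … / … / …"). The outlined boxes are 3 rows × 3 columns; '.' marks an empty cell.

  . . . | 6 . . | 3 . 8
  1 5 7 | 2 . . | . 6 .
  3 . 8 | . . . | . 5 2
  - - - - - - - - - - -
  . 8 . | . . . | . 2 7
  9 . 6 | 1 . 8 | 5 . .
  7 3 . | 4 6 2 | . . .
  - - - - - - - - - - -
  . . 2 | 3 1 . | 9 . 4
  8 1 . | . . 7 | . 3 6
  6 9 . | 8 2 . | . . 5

Step 1. [r2c7∈{4}] r2c7 has the single candidate 4 ⇒ r2c7=4.
Step 2. [r6c9∈{1,9}] 1 has one home in col 9: r6c9 ⇒ r6c9=1.
Step 3. [r3c4∈{7,9}] 7 has one home in col 4: r3c4, so r3c4=7.
Step 4. [r1c8∈{1,7,9}] r1c8 is the only open cell in row 1 admitting 7 ⇒ r1c8=7.
Step 5. [r9c6∈{4}] only 4 remains possible at r9c6. So r9c6=4.
Step 6. [r1c3∈{4,9}] in col 3, 9 fits only at r1c3. So r1c3=9.
Step 7. [r7c1∈{5}] r7c1's peers cover all but 5, so r7c1=5.
Step 8. [r4c1∈{4}] r4c1 is down to just 4. So r4c1=4.
Step 9. [r2c9∈{9}] r2c9's peers cover all but 9 ⇒ r2c9=9.
Step 10. [r1c6∈{1,5}] row 1 places 1 nowhere but r1c6. So r1c6=1.
Step 11. [r4c6∈{3,5,9}] 5 has one home in col 6: r4c6, so r4c6=5.
Step 12. [r4c5∈{3,9}] r4c5 is the only open cell in row 4 admitting 3. So r4c5=3.
Step 13. [r8c4∈{5,9}] 5 has one home in col 4: r8c4, so r8c4=5.
Step 14. [r9c7∈{1,7}] in row 9, 7 fits only at r9c7. So r9c7=7.
Step 15. [r6c7∈{8}] nothing but 8 survives at r6c7 ⇒ r6c7=8.
Step 16. [r8c5∈{9}] only 9 remains possible at r8c5 ⇒ r8c5=9.
Step 17. [r3c5∈{4}] r3c5 has the single candidate 4 ⇒ r3c5=4.
Step 18. [r1c2∈{2,4}] row 1 places 4 nowhere but r1c2, so r1c2=4.
Step 19. [r2c6∈{3}] r2c6's peers cover all but 3. So r2c6=3.
Step 20. [r2c5∈{8}] r2c5's peers cover all but 8 ⇒ r2c5=8.
Step 21. [r9c3∈{3}] r9c3's peers cover all but 3 ⇒ r9c3=3.
Step 22. [r5c9∈{3}] r5c9 has the single candidate 3 ⇒ r5c9=3.
Step 23. [r7c2∈{7}] r7c2 is down to just 7 ⇒ r7c2=7.
Step 24. [r6c8∈{9}] r6c8 is down to just 9, so r6c8=9.
Step 25. [r7c6∈{6}] r7c6 is down to just 6 ⇒ r7c6=6.
Step 26. [r3c6∈{9}] r3c6 has the single candidate 9. So r3c6=9.
Step 27. [r3c7∈{1}] r3c7 has the single candidate 1 ⇒ r3c7=1.
Step 28. [r5c5∈{7}] r5c5 has the single candidate 7. So r5c5=7.
Step 29. [r4c7∈{6}] r4c7's peers cover all but 6 ⇒ r4c7=6.
Step 30. [r7c8∈{8}] r7c8's peers cover all but 8 ⇒ r7c8=8.
Step 31. [r1c5∈{5}] r1c5 has the single candidate 5, so r1c5=5.
Step 32. [r5c8∈{4}] r5c8 has the single candidate 4, so r5c8=4.
Step 33. [r9c8∈{1}] r9c8 is down to just 1, so r9c8=1.
Step 34. [r5c2∈{2}] r5c2 is down to just 2 ⇒ r5c2=2.
Step 35. [r8c7∈{2}] nothing but 2 survives at r8c7. So r8c7=2.
Step 36. [r3c2∈{6}] only 6 remains possible at r3c2, so r3c2=6.
Step 37. [r6c3∈{5}] only 5 remains possible at r6c3. So r6c3=5.
Step 38. [r1c1∈{2}] r1c1 has the single candidate 2, so r1c1=2.
Step 39. [r8c3∈{4}] r8c3 has the single candidate 4. So r8c3=4.
Step 40. [r4c4∈{9}] only 9 remains possible at r4c4, so r4c4=9.
Step 41. [r4c3∈{1}] nothing but 1 survives at r4c3, so r4c3=1.

Answer: 2 4 9 6 5 1 3 7 8 / 1 5 7 2 8 3 4 6 9 / 3 6 8 7 4 9 1 5 2 / 4 8 1 9 3 5 6 2 7 / 9 2 6 1 7 8 5 4 3 / 7 3 5 4 6 2 8 9 1 / 5 7 2 3 1 6 9 8 4 / 8 1 4 5 9 7 2 3 6 / 6 9 3 8 2 4 7 1 5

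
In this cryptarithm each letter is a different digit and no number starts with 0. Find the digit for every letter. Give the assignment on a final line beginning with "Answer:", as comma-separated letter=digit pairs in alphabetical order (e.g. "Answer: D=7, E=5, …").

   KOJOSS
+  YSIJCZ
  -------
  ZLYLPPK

Step 1. [col 1: S + Z ≡ K (mod 10)] several values work for Z in column 1 (S + Z ≡ K (mod 10), carry-in 0); try Z=1 ⇒ Z=1.
Step 2. [col 1: S + Z ≡ K (mod 10)] column 1 (S + Z ≡ K (mod 10), carry-in 0) doesn't pin K yet; pick K=6 and continue. So K=6.
Step 3. [col 1: S + Z ≡ K (mod 10)] in column 1 we have S+Z≡K with carry-in 0; given Z=1, K=6 and digits 1,6 already taken and all letters distinct, that pins S to 5 ⇒ S=5.
Step 4. [col 2: S + C ≡ P (mod 10)] several values work for P in column 2 (S + C ≡ P (mod 10), carry-in 0); try P=9, so P=9.
Step 5. [col 2: S + C ≡ P (mod 10)] from column 2 (S=5, P=9, carry-in 0, digits 1,5,6,9 already taken and all letters distinct): C must equal 4. So C=4.
Step 6. [col 3: O + J ≡ P (mod 10)] no forcing yet in column 3 (carry-in 0); O=7 is free and consistent — try it ⇒ O=7.
Step 7. [col 3: O + J ≡ P (mod 10)] column 3 reads O+J+carry(0)=P with O=7, P=9; with digits 1,4,5,6,7,9 already taken and all letters distinct, the only value for J is 2, so J=2.
Step 8. [col 4: J + I ≡ L (mod 10)] from column 4 (J=2, carry-in 0, digits 1,2,4,5,6,7,9 already taken and all letters distinct): L must equal 0. So L=0.
Step 9. [col 4: J + I ≡ L (mod 10)] column 4: given J=2, L=0, carry-in 0, and digits 0,1,2,4,5,6,7,9 already taken and all letters distinct, J+I≡L (mod 10) forces I=8 ⇒ I=8.
Step 10. [col 5: O + S ≡ Y (mod 10)] from column 5 (O=7, S=5, carry-in 1, digits 0,1,2,4,5,6,7,8,9 already taken and all letters distinct): Y must equal 3, so Y=3.

Answer: C=4, I=8, J=2, K=6, L=0, O=7, P=9, S=5, Y=3, Z=1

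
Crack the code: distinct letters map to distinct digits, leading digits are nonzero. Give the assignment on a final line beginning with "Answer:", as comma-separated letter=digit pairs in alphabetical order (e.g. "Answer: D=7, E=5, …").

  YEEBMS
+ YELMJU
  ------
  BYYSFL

Step 1. [col 1: S + U ≡ L (mod 10)] no forcing yet in column 1 (carry-in 0); U=7 is free and consistent — try it ⇒ U=7.
Step 2. [col 1: S + U ≡ L (mod 10)] column 1 (S + U ≡ L (mod 10), carry-in 0) doesn't pin L yet; pick L=0 and continue. So L=0.
Step 3. [col 1: S + U ≡ L (mod 10)] column 1: given U=7, L=0, carry-in 0, and digits 0,7 already taken and all letters distinct, S+U≡L (mod 10) forces S=3. So S=3.
Step 4. [col 2: M + J ≡ F (mod 10)] column 2 (M + J ≡ F (mod 10), carry-in 1) doesn't pin F yet; pick F=5 and continue. So F=5.
Step 5. [col 2: M + J ≡ F (mod 10)] several values work for M in column 2 (M + J ≡ F (mod 10), carry-in 1); try M=8. So M=8.
Step 6. [col 2: M + J ≡ F (mod 10)] in column 2 we have M+J≡F with carry-in 1; given M=8, F=5 and digits 0,3,5,7,8 already taken and all letters distinct, that pins J to 6 ⇒ J=6.
Step 7. [col 3: B + M ≡ S (mod 10)] column 3 reads B+M+carry(1)=S with M=8, S=3; with digits 0,3,5,6,7,8 already taken and all letters distinct, the only value for B is 4, so B=4.
Step 8. [col 4: E + L ≡ Y (mod 10)] column 4 reads E+L+carry(1)=Y with L=0; with digits 0,3,4,5,6,7,8 already taken and all letters distinct, the only value for Y is 2, so Y=2.
Step 9. [col 4: E + L ≡ Y (mod 10)] from column 4 (L=0, Y=2, carry-in 1, digits 0,2,3,4,5,6,7,8 already taken and all letters distinct): E must equal 1. So E=1.

Answer: B=4, E=1, F=5, J=6, L=0, M=8, S=3, U=7, Y=2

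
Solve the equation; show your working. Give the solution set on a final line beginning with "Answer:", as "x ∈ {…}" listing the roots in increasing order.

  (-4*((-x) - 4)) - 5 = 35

Step 1. [(-4*((-x) - 4)) - 5 = 35] 5 comes off first (add 5), so sub: -4*((-x) - 4) = 40.
Step 2. [-4*((-x) - 4) = 40] divide by the outer -4. So div: (-x) - 4 = -10.
Step 3. [(-x) - 4 = -10] peel the -4: add 4 from each side, so sub: -x = -6.
Step 4. [-x = -6] LHS negated; negate both sides ⇒ neg: x = 6.

Answer: x ∈ {6}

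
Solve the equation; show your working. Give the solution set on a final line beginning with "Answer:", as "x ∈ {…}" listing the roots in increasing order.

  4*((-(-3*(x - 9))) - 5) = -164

Step 1. [4*((-(-3*(x - 9))) - 5) = -164] 4 out front; divide by 4. So div: (-(-3*(x - 9))) - 5 = -41.
Step 2. [(-(-3*(x - 9))) - 5 = -41] -5 is outermost — add 5 both sides. So sub: -(-3*(x - 9)) = -36.
Step 3. [-(-3*(x - 9)) = -36] LHS negated; negate both sides. So neg: -3*(x - 9) = 36.
Step 4. [-3*(x - 9) = 36] -3 out front; divide by -3. So div: x - 9 = -12.
Step 5. [x - 9 = -12] peel the -9: add 9 from each side, so sub: x = -3.

Answer: x ∈ {-3}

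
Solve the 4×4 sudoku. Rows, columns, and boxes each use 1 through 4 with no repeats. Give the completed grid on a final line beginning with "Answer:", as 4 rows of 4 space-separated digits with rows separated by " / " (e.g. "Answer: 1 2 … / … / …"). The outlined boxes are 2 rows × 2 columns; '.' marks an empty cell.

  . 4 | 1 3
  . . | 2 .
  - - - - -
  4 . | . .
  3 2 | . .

Step 1. [r4c4∈{1,4}] in row 4, 1 fits only at r4c4 ⇒ r4c4=1.
Step 2. [r2c2∈{1,3}] across row 2, 3 lands solely at r2c2, so r2c2=3.
Step 3. [r2c1∈{1}] r2c1 is down to just 1. So r2c1=1.
Step 4. [r1c1∈{2}] r1c1 is down to just 2, so r1c1=2.
Step 5. [r3c3∈{3}] r3c3's peers cover all but 3. So r3c3=3.
Step 6. [r2c4∈{4}] only 4 remains possible at r2c4. So r2c4=4.
Step 7. [r4c3∈{4}] r4c3's peers cover all but 4. So r4c3=4.
Step 8. [r3c4∈{2}] r3c4 is down to just 2, so r3c4=2.
Step 9. [r3c2∈{1}] r3c2 has the single candidate 1. So r3c2=1.

Answer: 2 4 1 3 / 1 3 2 4 / 4 1 3 2 / 3 2 4 1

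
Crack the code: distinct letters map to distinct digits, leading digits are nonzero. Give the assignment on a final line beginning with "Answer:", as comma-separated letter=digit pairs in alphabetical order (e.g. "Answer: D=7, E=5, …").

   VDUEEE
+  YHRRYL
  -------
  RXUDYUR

Step 1. [col 1: E + L ≡ R (mod 10)] no forcing yet in column 1 (carry-in 0); R=1 is free and consistent — try it, so R=1.
Step 2. [col 1: E + L ≡ R (mod 10)] L=6 is one option consistent with column 1 (E + L ≡ R (mod 10), carry-in 0) — take it ⇒ L=6.
Step 3. [col 1: E + L ≡ R (mod 10)] column 1: given L=6, R=1, carry-in 0, and digits 1,6 already taken and all letters distinct, E+L≡R (mod 10) forces E=5. So E=5.
Step 4. [col 2: E + Y ≡ U (mod 10)] several values work for U in column 2 (E + Y ≡ U (mod 10), carry-in 1); try U=3, so U=3.
Step 5. [col 2: E + Y ≡ U (mod 10)] in column 2 we have E+Y≡U with carry-in 1; given E=5, U=3 and digits 1,3,5,6 already taken and all letters distinct, that pins Y to 7. So Y=7.
Step 6. [col 4: U + R ≡ D (mod 10)] from column 4 (U=3, R=1, carry-in 0, digits 1,3,5,6,7 already taken and all letters distinct): D must equal 4 ⇒ D=4.
Step 7. [col 5: D + H ≡ U (mod 10)] in column 5 we have D+H≡U with carry-in 0; given D=4, U=3 and digits 1,3,4,5,6,7 already taken and all letters distinct, that pins H to 9 ⇒ H=9.
Step 8. [col 6: V + Y ≡ X (mod 10)] column 6 (V + Y ≡ X (mod 10), carry-in 1) doesn't pin V yet; pick V=2 and continue. So V=2.
Step 9. [col 6: V + Y ≡ X (mod 10)] column 6 reads V+Y+carry(1)=X with V=2, Y=7; with digits 1,2,3,4,5,6,7,9 already taken and all letters distinct, the only value for X is 0 ⇒ X=0.

Answer: D=4, E=5, H=9, L=6, R=1, U=3, V=2, X=0, Y=7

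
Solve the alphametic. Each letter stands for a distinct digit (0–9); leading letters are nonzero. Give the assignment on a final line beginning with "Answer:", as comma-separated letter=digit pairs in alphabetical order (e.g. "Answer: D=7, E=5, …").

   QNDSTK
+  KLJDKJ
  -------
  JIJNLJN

Step 1. [col 1: K + J ≡ N (mod 10)] N=9 is one option consistent with column 1 (K + J ≡ N (mod 10), carry-in 0) — take it. So N=9.
Step 2. [col 1: K + J ≡ N (mod 10)] several values work for J in column 1 (K + J ≡ N (mod 10), carry-in 0); try J=1 ⇒ J=1.
Step 3. [col 1: K + J ≡ N (mod 10)] in column 1 we have K+J≡N with carry-in 0; given J=1, N=9 and digits 1,9 already taken and all letters distinct, that pins K to 8 ⇒ K=8.
Step 4. [col 2: T + K ≡ J (mod 10)] from column 2 (K=8, J=1, carry-in 0, digits 1,8,9 already taken and all letters distinct): T must equal 3 ⇒ T=3.
Step 5. [col 3: S + D ≡ L (mod 10)] several values work for D in column 3 (S + D ≡ L (mod 10), carry-in 1); try D=7. So D=7.
Step 6. [col 3: S + D ≡ L (mod 10)] column 3 (S + D ≡ L (mod 10), carry-in 1) doesn't pin S yet; pick S=4 and continue. So S=4.
Step 7. [col 3: S + D ≡ L (mod 10)] from column 3 (S=4, D=7, carry-in 1, digits 1,3,4,7,8,9 already taken and all letters distinct): L must equal 2. So L=2.
Step 8. [col 6: Q + K ≡ I (mod 10)] in column 6 we have Q+K≡I with carry-in 1; given K=8 and digits 1,2,3,4,7,8,9 already taken and all letters distinct, that pins I to 5 ⇒ I=5.
Step 9. [col 6: Q + K ≡ I (mod 10)] in column 6 we have Q+K≡I with carry-in 1; given K=8, I=5 and digits 1,2,3,4,5,7,8,9 already taken and all letters distinct, that pins Q to 6 ⇒ Q=6.

Answer: D=7, I=5, J=1, K=8, L=2, N=9, Q=6, S=4, T=3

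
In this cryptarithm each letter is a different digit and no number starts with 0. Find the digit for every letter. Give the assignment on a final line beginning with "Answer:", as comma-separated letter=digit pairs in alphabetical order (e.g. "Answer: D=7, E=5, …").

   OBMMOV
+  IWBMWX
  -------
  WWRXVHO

Step 1. [col 1: V + X ≡ O (mod 10)] several values work for V in column 1 (V + X ≡ O (mod 10), carry-in 0); try V=5 ⇒ V=5.
Step 2. [col 1: V + X ≡ O (mod 10)] several values work for O in column 1 (V + X ≡ O (mod 10), carry-in 0); try O=9. So O=9.
Step 3. [W] the sum has 7 digits but both addends have 6; that extra leading digit W is the final carry, namely 1 ⇒ W=1.
Step 4. [col 1: V + X ≡ O (mod 10)] column 1: given V=5, O=9, carry-in 0, and digits 1,5,9 already taken and all letters distinct, V+X≡O (mod 10) forces X=4 ⇒ X=4.
Step 5. [col 2: O + W ≡ H (mod 10)] column 2 reads O+W+carry(0)=H with O=9, W=1; with digits 1,4,5,9 already taken and all letters distinct, the only value for H is 0 ⇒ H=0.
Step 6. [col 3: M + M ≡ V (mod 10)] M=7 is one option consistent with column 3 (M + M ≡ V (mod 10), carry-in 1) — take it, so M=7.
Step 7. [col 4: M + B ≡ X (mod 10)] column 4: given M=7, X=4, carry-in 1, and digits 0,1,4,5,7,9 already taken and all letters distinct, M+B≡X (mod 10) forces B=6. So B=6.
Step 8. [col 5: B + W ≡ R (mod 10)] from column 5 (B=6, W=1, carry-in 1, digits 0,1,4,5,6,7,9 already taken and all letters distinct): R must equal 8, so R=8.
Step 9. [col 6: O + I ≡ W (mod 10)] column 6: given O=9, W=1, carry-in 0, and digits 0,1,4,5,6,7,8,9 already taken and all letters distinct, O+I≡W (mod 10) forces I=2, so I=2.

Answer: B=6, H=0, I=2, M=7, O=9, R=8, V=5, W=1, X=4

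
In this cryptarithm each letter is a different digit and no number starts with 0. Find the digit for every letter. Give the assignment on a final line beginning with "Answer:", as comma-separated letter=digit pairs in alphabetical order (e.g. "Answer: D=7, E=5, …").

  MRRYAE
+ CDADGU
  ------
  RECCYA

Step 1. [col 1: E + U ≡ A (mod 10)] U=1 is one option consistent with column 1 (E + U ≡ A (mod 10), carry-in 0) — take it. So U=1.
Step 2. [col 1: E + U ≡ A (mod 10)] column 1 (E + U ≡ A (mod 10), carry-in 0) doesn't pin E yet; pick E=7 and continue, so E=7.
Step 3. [col 1: E + U ≡ A (mod 10)] column 1 reads E+U+carry(0)=A with E=7, U=1; with digits 1,7 already taken and all letters distinct, the only value for A is 8. So A=8.
Step 4. [col 2: A + G ≡ Y (mod 10)] no forcing yet in column 2 (carry-in 0); G=5 is free and consistent — try it, so G=5.
Step 5. [col 2: A + G ≡ Y (mod 10)] from column 2 (A=8, G=5, carry-in 0, digits 1,5,7,8 already taken and all letters distinct): Y must equal 3. So Y=3.
Step 6. [col 3: Y + D ≡ C (mod 10)] no forcing yet in column 3 (carry-in 1); D=0 is free and consistent — try it. So D=0.
Step 7. [col 3: Y + D ≡ C (mod 10)] column 3 reads Y+D+carry(1)=C with Y=3, D=0; with digits 0,1,3,5,7,8 already taken and all letters distinct, the only value for C is 4. So C=4.
Step 8. [col 4: R + A ≡ C (mod 10)] from column 4 (A=8, C=4, carry-in 0, digits 0,1,3,4,5,7,8 already taken and all letters distinct): R must equal 6 ⇒ R=6.
Step 9. [col 6: M + C ≡ R (mod 10)] in column 6 we have M+C≡R with carry-in 0; given C=4, R=6 and digits 0,1,3,4,5,6,7,8 already taken and all letters distinct, that pins M to 2, so M=2.

Answer: A=8, C=4, D=0, E=7, G=5, M=2, R=6, U=1, Y=3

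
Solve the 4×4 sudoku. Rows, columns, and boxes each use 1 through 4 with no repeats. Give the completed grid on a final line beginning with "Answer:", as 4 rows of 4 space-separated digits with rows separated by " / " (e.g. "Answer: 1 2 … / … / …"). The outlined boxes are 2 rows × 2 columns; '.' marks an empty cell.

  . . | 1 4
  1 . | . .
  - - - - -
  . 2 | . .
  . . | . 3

Step 1. [r4c1∈{4}] only 4 remains possible at r4c1. So r4c1=4.
Step 2. [r2c3∈{2,3}] r2c3 is the only open cell in col 3 admitting 3, so r2c3=3.
Step 3. [r3c1∈{3}] r3c1 has the single candidate 3. So r3c1=3.
Step 4. [r2c4∈{2}] r2c4's peers cover all but 2 ⇒ r2c4=2.
Step 5. [r4c2∈{1}] r4c2 has the single candidate 1. So r4c2=1.
Step 6. [r1c1∈{2}] nothing but 2 survives at r1c1, so r1c1=2.
Step 7. [r3c4∈{1}] r3c4's peers cover all but 1 ⇒ r3c4=1.
Step 8. [r1c2∈{3}] r1c2's peers cover all but 3, so r1c2=3.
Step 9. [r3c3∈{4}] only 4 remains possible at r3c3, so r3c3=4.
Step 10. [r2c2∈{4}] nothing but 4 survives at r2c2 ⇒ r2c2=4.
Step 11. [r4c3∈{2}] nothing but 2 survives at r4c3, so r4c3=2.

Answer: 2 3 1 4 / 1 4 3 2 / 3 2 4 1 / 4 1 2 3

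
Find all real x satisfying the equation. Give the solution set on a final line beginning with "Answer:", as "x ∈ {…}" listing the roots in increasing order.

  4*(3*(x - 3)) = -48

Step 1. [4*(3*(x - 3)) = -48] leading coefficient 4: divide by 4, so div: 3*(x - 3) = -12.
Step 2. [3*(x - 3) = -12] 3·(inner) — divide through by 3 ⇒ div: x - 3 = -4.
Step 3. [x - 3 = -4] peel the -3: add 3 from each side. So sub: x = -1.

Answer: x ∈ {-1}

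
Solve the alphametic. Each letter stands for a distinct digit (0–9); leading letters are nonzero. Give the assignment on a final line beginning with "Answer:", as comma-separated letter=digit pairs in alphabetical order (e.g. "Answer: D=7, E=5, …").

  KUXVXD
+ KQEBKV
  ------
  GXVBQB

Step 1. [col 1: D + V ≡ B (mod 10)] column 1 (D + V ≡ B (mod 10), carry-in 0) doesn't pin D yet; pick D=6 and continue ⇒ D=6.
Step 2. [col 1: D + V ≡ B (mod 10)] column 1 (D + V ≡ B (mod 10), carry-in 0) doesn't pin B yet; pick B=5 and continue, so B=5.
Step 3. [col 1: D + V ≡ B (mod 10)] column 1: given D=6, B=5, carry-in 0, and digits 5,6 already taken and all letters distinct, D+V≡B (mod 10) forces V=9 ⇒ V=9.
Step 4. [col 2: X + K ≡ Q (mod 10)] several values work for K in column 2 (X + K ≡ Q (mod 10), carry-in 1); try K=2, so K=2.
Step 5. [col 2: X + K ≡ Q (mod 10)] column 2 (X + K ≡ Q (mod 10), carry-in 1) doesn't pin X yet; pick X=8 and continue ⇒ X=8.
Step 6. [col 2: X + K ≡ Q (mod 10)] column 2: given X=8, K=2, carry-in 1, and digits 2,5,6,8,9 already taken and all letters distinct, X+K≡Q (mod 10) forces Q=1. So Q=1.
Step 7. [col 4: X + E ≡ V (mod 10)] in column 4 we have X+E≡V with carry-in 1; given X=8, V=9 and digits 1,2,5,6,8,9 already taken and all letters distinct, that pins E to 0 ⇒ E=0.
Step 8. [col 5: U + Q ≡ X (mod 10)] from column 5 (Q=1, X=8, carry-in 0, digits 0,1,2,5,6,8,9 already taken and all letters distinct): U must equal 7 ⇒ U=7.
Step 9. [col 6: K + K ≡ G (mod 10)] in column 6 we have K+K≡G with carry-in 0; given K=2 and digits 0,1,2,5,6,7,8,9 already taken and all letters distinct, that pins G to 4. So G=4.

Answer: B=5, D=6, E=0, G=4, K=2, Q=1, U=7, V=9, X=8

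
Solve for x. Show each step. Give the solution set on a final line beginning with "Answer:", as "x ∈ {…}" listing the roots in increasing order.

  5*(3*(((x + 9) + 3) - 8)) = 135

Step 1. [5*(3*(((x + 9) + 3) - 8)) = 135] divide by the outer 5, so div: 3*(((x + 9) + 3) - 8) = 27.
Step 2. [3*(((x + 9) + 3) - 8) = 27] 3·(inner) — divide through by 3 ⇒ div: ((x + 9) + 3) - 8 = 9.
Step 3. [((x + 9) + 3) - 8 = 9] -8 is outermost — add 8 both sides ⇒ sub: (x + 9) + 3 = 17.
Step 4. [(x + 9) + 3 = 17] +3 is outermost — subtract 3 both sides. So sub: x + 9 = 14.
Step 5. [x + 9 = 14] the outer +9 inverts by subtracting 9, so sub: x = 5.

Answer: x ∈ {5}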